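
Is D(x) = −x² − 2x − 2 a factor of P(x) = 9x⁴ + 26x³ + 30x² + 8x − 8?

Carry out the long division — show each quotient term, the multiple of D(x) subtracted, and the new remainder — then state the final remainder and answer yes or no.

Step 1: lead(9x⁴ + 26x³ + 30x² + 8x − 8) ÷ lead(D) = 9x⁴ ÷ −x² = −9x². Subtract (−9x²)·D = 9x⁴ + 18x³ + 18x². Remainder: 8x³ + 12x² + 8x − 8.
Step 2: lead(8x³ + 12x² + 8x − 8) ÷ lead(D) = 8x³ ÷ −x² = −8x. Subtract (−8x)·D = 8x³ + 16x² + 16x. Remainder: −4x² − 8x − 8.
Step 3: lead(−4x² − 8x − 8) ÷ lead(D) = −4x² ÷ −x² = 4. Subtract (4)·D = −4x² − 8x − 8. Remainder: 0.

R(x) = 0, so D(x) is a factor of P(x). yes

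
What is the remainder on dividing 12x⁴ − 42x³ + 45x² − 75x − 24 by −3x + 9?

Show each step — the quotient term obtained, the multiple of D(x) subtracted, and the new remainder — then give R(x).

Step 1: lead(12x⁴ − 42x³ + 45x² − 75x − 24) ÷ lead(D) = 12x⁴ ÷ −3x = −4x³. Subtract (−4x³)·D = 12x⁴ − 36x³. Remainder: −6x³ + 45x² − 75x − 24.
Step 2: lead(−6x³ + 45x² − 75x − 24) ÷ lead(D) = −6x³ ÷ −3x = 2x². Subtract (2x²)·D = −6x³ + 18x². Remainder: 27x² − 75x − 24.
Step 3: lead(27x² − 75x − 24) ÷ lead(D) = 27x² ÷ −3x = −9x. Subtract (−9x)·D = 27x² − 81x. Remainder: 6x − 24.
Step 4: lead(6x − 24) ÷ lead(D) = 6x ÷ −3x = −2. Subtract (−2)·D = 6x − 18. Remainder: −6.

R(x) = −6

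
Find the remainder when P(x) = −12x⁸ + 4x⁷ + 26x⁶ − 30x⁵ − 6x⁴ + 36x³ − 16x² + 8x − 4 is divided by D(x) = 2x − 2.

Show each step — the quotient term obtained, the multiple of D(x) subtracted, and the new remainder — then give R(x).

R(x) = 6

Step 1: lead(−12x⁸ + 4x⁷ + 26x⁶ − 30x⁵ − 6x⁴ + 36x³ − 16x² + 8x − 4) ÷ lead(D) = −12x⁸ ÷ 2x = −6x⁷. Subtract (−6x⁷)·D = −12x⁸ + 12x⁷. Remainder: −8x⁷ + 26x⁶ − 30x⁵ − 6x⁴ + 36x³ − 16x² + 8x − 4.
Step 2: lead(−8x⁷ + 26x⁶ − 30x⁵ − 6x⁴ + 36x³ − 16x² + 8x − 4) ÷ lead(D) = −8x⁷ ÷ 2x = −4x⁶. Subtract (−4x⁶)·D = −8x⁷ + 8x⁶. Remainder: 18x⁶ − 30x⁵ − 6x⁴ + 36x³ − 16x² + 8x − 4.
Step 3: lead(18x⁶ − 30x⁵ − 6x⁴ + 36x³ − 16x² + 8x − 4) ÷ lead(D) = 18x⁶ ÷ 2x = 9x⁵. Subtract (9x⁵)·D = 18x⁶ − 18x⁵. Remainder: −12x⁵ − 6x⁴ + 36x³ − 16x² + 8x − 4.
Step 4: lead(−12x⁵ − 6x⁴ + 36x³ − 16x² + 8x − 4) ÷ lead(D) = −12x⁵ ÷ 2x = −6x⁴. Subtract (−6x⁴)·D = −12x⁵ + 12x⁴. Remainder: −18x⁴ + 36x³ − 16x² + 8x − 4.
Step 5: lead(−18x⁴ + 36x³ − 16x² + 8x − 4) ÷ lead(D) = −18x⁴ ÷ 2x = −9x³. Subtract (−9x³)·D = −18x⁴ + 18x³. Remainder: 18x³ − 16x² + 8x − 4.
Step 6: lead(18x³ − 16x² + 8x − 4) ÷ lead(D) = 18x³ ÷ 2x = 9x². Subtract (9x²)·D = 18x³ − 18x². Remainder: 2x² + 8x − 4.
Step 7: lead(2x² + 8x − 4) ÷ lead(D) = 2x² ÷ 2x = x. Subtract (x)·D = 2x² − 2x. Remainder: 10x − 4.
Step 8: lead(10x − 4) ÷ lead(D) = 10x ÷ 2x = 5. Subtract (5)·D = 10x − 10. Remainder: 6.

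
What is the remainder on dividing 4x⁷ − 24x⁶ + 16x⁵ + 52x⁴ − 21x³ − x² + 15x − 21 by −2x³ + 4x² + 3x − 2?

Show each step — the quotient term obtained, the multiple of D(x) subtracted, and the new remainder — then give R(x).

Step 1: lead(4x⁷ − 24x⁶ + 16x⁵ + 52x⁴ − 21x³ − x² + 15x − 21) ÷ lead(D) = 4x⁷ ÷ −2x³ = −2x⁴. Subtract (−2x⁴)·D = 4x⁷ − 8x⁶ − 6x⁵ + 4x⁴. Remainder: −16x⁶ + 22x⁵ + 48x⁴ − 21x³ − x² + 15x − 21.
Step 2: lead(−16x⁶ + 22x⁵ + 48x⁴ − 21x³ − x² + 15x − 21) ÷ lead(D) = −16x⁶ ÷ −2x³ = 8x³. Subtract (8x³)·D = −16x⁶ + 32x⁵ + 24x⁴ − 16x³. Remainder: −10x⁵ + 24x⁴ − 5x³ − x² + 15x − 21.
Step 3: lead(−10x⁵ + 24x⁴ − 5x³ − x² + 15x − 21) ÷ lead(D) = −10x⁵ ÷ −2x³ = 5x². Subtract (5x²)·D = −10x⁵ + 20x⁴ + 15x³ − 10x². Remainder: 4x⁴ − 20x³ + 9x² + 15x − 21.
Step 4: lead(4x⁴ − 20x³ + 9x² + 15x − 21) ÷ lead(D) = 4x⁴ ÷ −2x³ = −2x. Subtract (−2x)·D = 4x⁴ − 8x³ − 6x² + 4x. Remainder: −12x³ + 15x² + 11x − 21.
Step 5: lead(−12x³ + 15x² + 11x − 21) ÷ lead(D) = −12x³ ÷ −2x³ = 6. Subtract (6)·D = −12x³ + 24x² + 18x − 12. Remainder: −9x² − 7x − 9.

R(x) = −9x² − 7x − 9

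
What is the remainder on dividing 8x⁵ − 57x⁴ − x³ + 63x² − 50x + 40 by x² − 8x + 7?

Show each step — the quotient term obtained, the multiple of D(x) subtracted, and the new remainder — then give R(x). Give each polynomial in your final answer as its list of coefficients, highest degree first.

R = [5, -2]

Step 1: lead(8x⁵ − 57x⁴ − x³ + 63x² − 50x + 40) ÷ lead(D) = 8x⁵ ÷ x² = 8x³. Subtract (8x³)·D = 8x⁵ − 64x⁴ + 56x³. Remainder: 7x⁴ − 57x³ + 63x² − 50x + 40.
Step 2: lead(7x⁴ − 57x³ + 63x² − 50x + 40) ÷ lead(D) = 7x⁴ ÷ x² = 7x². Subtract (7x²)·D = 7x⁴ − 56x³ + 49x². Remainder: −x³ + 14x² − 50x + 40.
Step 3: lead(−x³ + 14x² − 50x + 40) ÷ lead(D) = −x³ ÷ x² = −x. Subtract (−x)·D = −x³ + 8x² − 7x. Remainder: 6x² − 43x + 40.
Step 4: lead(6x² − 43x + 40) ÷ lead(D) = 6x² ÷ x² = 6. Subtract (6)·D = 6x² − 48x + 42. Remainder: 5x − 2.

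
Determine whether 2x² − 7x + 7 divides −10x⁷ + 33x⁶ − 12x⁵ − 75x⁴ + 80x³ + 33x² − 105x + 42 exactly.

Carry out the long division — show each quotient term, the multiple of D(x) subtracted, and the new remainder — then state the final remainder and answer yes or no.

R(x) = 0, so D(x) is a factor of P(x). yes

Step 1: lead(−10x⁷ + 33x⁶ − 12x⁵ − 75x⁴ + 80x³ + 33x² − 105x + 42) ÷ lead(D) = −10x⁷ ÷ 2x² = −5x⁵. Subtract (−5x⁵)·D = −10x⁷ + 35x⁶ − 35x⁵. Remainder: −2x⁶ + 23x⁵ − 75x⁴ + 80x³ + 33x² − 105x + 42.
Step 2: lead(−2x⁶ + 23x⁵ − 75x⁴ + 80x³ + 33x² − 105x + 42) ÷ lead(D) = −2x⁶ ÷ 2x² = −x⁴. Subtract (−x⁴)·D = −2x⁶ + 7x⁵ − 7x⁴. Remainder: 16x⁵ − 68x⁴ + 80x³ + 33x² − 105x + 42.
Step 3: lead(16x⁵ − 68x⁴ + 80x³ + 33x² − 105x + 42) ÷ lead(D) = 16x⁵ ÷ 2x² = 8x³. Subtract (8x³)·D = 16x⁵ − 56x⁴ + 56x³. Remainder: −12x⁴ + 24x³ + 33x² − 105x + 42.
Step 4: lead(−12x⁴ + 24x³ + 33x² − 105x + 42) ÷ lead(D) = −12x⁴ ÷ 2x² = −6x². Subtract (−6x²)·D = −12x⁴ + 42x³ − 42x². Remainder: −18x³ + 75x² − 105x + 42.
Step 5: lead(−18x³ + 75x² − 105x + 42) ÷ lead(D) = −18x³ ÷ 2x² = −9x. Subtract (−9x)·D = −18x³ + 63x² − 63x. Remainder: 12x² − 42x + 42.
Step 6: lead(12x² − 42x + 42) ÷ lead(D) = 12x² ÷ 2x² = 6. Subtract (6)·D = 12x² − 42x + 42. Remainder: 0.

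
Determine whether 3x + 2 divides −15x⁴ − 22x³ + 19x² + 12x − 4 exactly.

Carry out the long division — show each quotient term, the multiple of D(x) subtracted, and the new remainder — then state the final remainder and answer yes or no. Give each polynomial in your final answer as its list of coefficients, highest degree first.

Step 1: lead(−15x⁴ − 22x³ + 19x² + 12x − 4) ÷ lead(D) = −15x⁴ ÷ 3x = −5x³. Subtract (−5x³)·D = −15x⁴ − 10x³. Remainder: −12x³ + 19x² + 12x − 4.
Step 2: lead(−12x³ + 19x² + 12x − 4) ÷ lead(D) = −12x³ ÷ 3x = −4x². Subtract (−4x²)·D = −12x³ − 8x². Remainder: 27x² + 12x − 4.
Step 3: lead(27x² + 12x − 4) ÷ lead(D) = 27x² ÷ 3x = 9x. Subtract (9x)·D = 27x² + 18x. Remainder: −6x − 4.
Step 4: lead(−6x − 4) ÷ lead(D) = −6x ÷ 3x = −2. Subtract (−2)·D = −6x − 4. Remainder: 0.

R = [0], so D(x) is a factor of P(x). yes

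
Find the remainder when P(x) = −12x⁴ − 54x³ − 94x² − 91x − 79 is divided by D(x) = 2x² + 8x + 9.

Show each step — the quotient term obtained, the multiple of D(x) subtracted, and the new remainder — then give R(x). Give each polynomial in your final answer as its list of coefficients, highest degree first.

R = [-7]

Step 1: lead(−12x⁴ − 54x³ − 94x² − 91x − 79) ÷ lead(D) = −12x⁴ ÷ 2x² = −6x². Subtract (−6x²)·D = −12x⁴ − 48x³ − 54x². Remainder: −6x³ − 40x² − 91x − 79.
Step 2: lead(−6x³ − 40x² − 91x − 79) ÷ lead(D) = −6x³ ÷ 2x² = −3x. Subtract (−3x)·D = −6x³ − 24x² − 27x. Remainder: −16x² − 64x − 79.
Step 3: lead(−16x² − 64x − 79) ÷ lead(D) = −16x² ÷ 2x² = −8. Subtract (−8)·D = −16x² − 64x − 72. Remainder: −7.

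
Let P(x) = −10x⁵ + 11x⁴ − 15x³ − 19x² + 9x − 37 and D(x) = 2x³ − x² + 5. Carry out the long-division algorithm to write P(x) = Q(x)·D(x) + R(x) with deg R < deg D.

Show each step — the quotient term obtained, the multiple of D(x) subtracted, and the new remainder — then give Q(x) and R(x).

Step 1: lead(−10x⁵ + 11x⁴ − 15x³ − 19x² + 9x − 37) ÷ lead(D) = −10x⁵ ÷ 2x³ = −5x². Subtract (−5x²)·D = −10x⁵ + 5x⁴ − 25x². Remainder: 6x⁴ − 15x³ + 6x² + 9x − 37.
Step 2: lead(6x⁴ − 15x³ + 6x² + 9x − 37) ÷ lead(D) = 6x⁴ ÷ 2x³ = 3x. Subtract (3x)·D = 6x⁴ − 3x³ + 15x. Remainder: −12x³ + 6x² − 6x − 37.
Step 3: lead(−12x³ + 6x² − 6x − 37) ÷ lead(D) = −12x³ ÷ 2x³ = −6. Subtract (−6)·D = −12x³ + 6x² − 30. Remainder: −6x − 7.

Q(x) = −5x² + 3x − 6; R(x) = −6x − 7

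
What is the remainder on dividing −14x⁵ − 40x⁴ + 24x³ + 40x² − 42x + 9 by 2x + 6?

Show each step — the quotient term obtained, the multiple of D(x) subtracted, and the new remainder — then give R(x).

Step 1: lead(−14x⁵ − 40x⁴ + 24x³ + 40x² − 42x + 9) ÷ lead(D) = −14x⁵ ÷ 2x = −7x⁴. Subtract (−7x⁴)·D = −14x⁵ − 42x⁴. Remainder: 2x⁴ + 24x³ + 40x² − 42x + 9.
Step 2: lead(2x⁴ + 24x³ + 40x² − 42x + 9) ÷ lead(D) = 2x⁴ ÷ 2x = x³. Subtract (x³)·D = 2x⁴ + 6x³. Remainder: 18x³ + 40x² − 42x + 9.
Step 3: lead(18x³ + 40x² − 42x + 9) ÷ lead(D) = 18x³ ÷ 2x = 9x². Subtract (9x²)·D = 18x³ + 54x². Remainder: −14x² − 42x + 9.
Step 4: lead(−14x² − 42x + 9) ÷ lead(D) = −14x² ÷ 2x = −7x. Subtract (−7x)·D = −14x² − 42x. Remainder: 9.

R(x) = 9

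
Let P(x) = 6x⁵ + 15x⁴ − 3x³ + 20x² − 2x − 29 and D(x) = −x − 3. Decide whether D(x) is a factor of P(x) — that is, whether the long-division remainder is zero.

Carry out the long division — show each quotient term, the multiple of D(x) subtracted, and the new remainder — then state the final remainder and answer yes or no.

R(x) = −5, so D(x) is not a factor of P(x). no

Step 1: lead(6x⁵ + 15x⁴ − 3x³ + 20x² − 2x − 29) ÷ lead(D) = 6x⁵ ÷ −x = −6x⁴. Subtract (−6x⁴)·D = 6x⁵ + 18x⁴. Remainder: −3x⁴ − 3x³ + 20x² − 2x − 29.
Step 2: lead(−3x⁴ − 3x³ + 20x² − 2x − 29) ÷ lead(D) = −3x⁴ ÷ −x = 3x³. Subtract (3x³)·D = −3x⁴ − 9x³. Remainder: 6x³ + 20x² − 2x − 29.
Step 3: lead(6x³ + 20x² − 2x − 29) ÷ lead(D) = 6x³ ÷ −x = −6x². Subtract (−6x²)·D = 6x³ + 18x². Remainder: 2x² − 2x − 29.
Step 4: lead(2x² − 2x − 29) ÷ lead(D) = 2x² ÷ −x = −2x. Subtract (−2x)·D = 2x² + 6x. Remainder: −8x − 29.
Step 5: lead(−8x − 29) ÷ lead(D) = −8x ÷ −x = 8. Subtract (8)·D = −8x − 24. Remainder: −5.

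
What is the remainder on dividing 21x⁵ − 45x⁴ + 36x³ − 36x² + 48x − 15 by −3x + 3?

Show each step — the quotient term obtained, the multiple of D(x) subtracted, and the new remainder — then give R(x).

R(x) = 9

Step 1: lead(21x⁵ − 45x⁴ + 36x³ − 36x² + 48x − 15) ÷ lead(D) = 21x⁵ ÷ −3x = −7x⁴. Subtract (−7x⁴)·D = 21x⁵ − 21x⁴. Remainder: −24x⁴ + 36x³ − 36x² + 48x − 15.
Step 2: lead(−24x⁴ + 36x³ − 36x² + 48x − 15) ÷ lead(D) = −24x⁴ ÷ −3x = 8x³. Subtract (8x³)·D = −24x⁴ + 24x³. Remainder: 12x³ − 36x² + 48x − 15.
Step 3: lead(12x³ − 36x² + 48x − 15) ÷ lead(D) = 12x³ ÷ −3x = −4x². Subtract (−4x²)·D = 12x³ − 12x². Remainder: −24x² + 48x − 15.
Step 4: lead(−24x² + 48x − 15) ÷ lead(D) = −24x² ÷ −3x = 8x. Subtract (8x)·D = −24x² + 24x. Remainder: 24x − 15.
Step 5: lead(24x − 15) ÷ lead(D) = 24x ÷ −3x = −8. Subtract (−8)·D = 24x − 24. Remainder: 9.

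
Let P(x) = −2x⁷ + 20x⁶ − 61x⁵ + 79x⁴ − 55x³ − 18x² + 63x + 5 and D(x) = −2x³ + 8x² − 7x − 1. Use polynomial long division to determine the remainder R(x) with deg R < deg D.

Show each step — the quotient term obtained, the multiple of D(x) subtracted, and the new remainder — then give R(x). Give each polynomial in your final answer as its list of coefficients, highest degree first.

Step 1: lead(−2x⁷ + 20x⁶ − 61x⁵ + 79x⁴ − 55x³ − 18x² + 63x + 5) ÷ lead(D) = −2x⁷ ÷ −2x³ = x⁴. Subtract (x⁴)·D = −2x⁷ + 8x⁶ − 7x⁵ − x⁴. Remainder: 12x⁶ − 54x⁵ + 80x⁴ − 55x³ − 18x² + 63x + 5.
Step 2: lead(12x⁶ − 54x⁵ + 80x⁴ − 55x³ − 18x² + 63x + 5) ÷ lead(D) = 12x⁶ ÷ −2x³ = −6x³. Subtract (−6x³)·D = 12x⁶ − 48x⁵ + 42x⁴ + 6x³. Remainder: −6x⁵ + 38x⁴ − 61x³ − 18x² + 63x + 5.
Step 3: lead(−6x⁵ + 38x⁴ − 61x³ − 18x² + 63x + 5) ÷ lead(D) = −6x⁵ ÷ −2x³ = 3x². Subtract (3x²)·D = −6x⁵ + 24x⁴ − 21x³ − 3x². Remainder: 14x⁴ − 40x³ − 15x² + 63x + 5.
Step 4: lead(14x⁴ − 40x³ − 15x² + 63x + 5) ÷ lead(D) = 14x⁴ ÷ −2x³ = −7x. Subtract (−7x)·D = 14x⁴ − 56x³ + 49x² + 7x. Remainder: 16x³ − 64x² + 56x + 5.
Step 5: lead(16x³ − 64x² + 56x + 5) ÷ lead(D) = 16x³ ÷ −2x³ = −8. Subtract (−8)·D = 16x³ − 64x² + 56x + 8. Remainder: −3.

R = [-3]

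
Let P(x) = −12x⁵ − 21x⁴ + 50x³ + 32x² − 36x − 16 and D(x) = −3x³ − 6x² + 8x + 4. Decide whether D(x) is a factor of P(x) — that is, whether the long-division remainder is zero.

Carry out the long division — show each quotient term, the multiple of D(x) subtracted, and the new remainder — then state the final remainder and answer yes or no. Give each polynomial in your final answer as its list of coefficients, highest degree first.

R = [0], so D(x) is a factor of P(x). yes

Step 1: lead(−12x⁵ − 21x⁴ + 50x³ + 32x² − 36x − 16) ÷ lead(D) = −12x⁵ ÷ −3x³ = 4x². Subtract (4x²)·D = −12x⁵ − 24x⁴ + 32x³ + 16x². Remainder: 3x⁴ + 18x³ + 16x² − 36x − 16.
Step 2: lead(3x⁴ + 18x³ + 16x² − 36x − 16) ÷ lead(D) = 3x⁴ ÷ −3x³ = −x. Subtract (−x)·D = 3x⁴ + 6x³ − 8x² − 4x. Remainder: 12x³ + 24x² − 32x − 16.
Step 3: lead(12x³ + 24x² − 32x − 16) ÷ lead(D) = 12x³ ÷ −3x³ = −4. Subtract (−4)·D = 12x³ + 24x² − 32x − 16. Remainder: 0.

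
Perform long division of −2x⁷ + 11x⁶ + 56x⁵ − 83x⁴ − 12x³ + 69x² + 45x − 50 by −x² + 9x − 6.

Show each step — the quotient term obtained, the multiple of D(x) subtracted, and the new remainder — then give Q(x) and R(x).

Step 1: lead(−2x⁷ + 11x⁶ + 56x⁵ − 83x⁴ − 12x³ + 69x² + 45x − 50) ÷ lead(D) = −2x⁷ ÷ −x² = 2x⁵. Subtract (2x⁵)·D = −2x⁷ + 18x⁶ − 12x⁵. Remainder: −7x⁶ + 68x⁵ − 83x⁴ − 12x³ + 69x² + 45x − 50.
Step 2: lead(−7x⁶ + 68x⁵ − 83x⁴ − 12x³ + 69x² + 45x − 50) ÷ lead(D) = −7x⁶ ÷ −x² = 7x⁴. Subtract (7x⁴)·D = −7x⁶ + 63x⁵ − 42x⁴. Remainder: 5x⁵ − 41x⁴ − 12x³ + 69x² + 45x − 50.
Step 3: lead(5x⁵ − 41x⁴ − 12x³ + 69x² + 45x − 50) ÷ lead(D) = 5x⁵ ÷ −x² = −5x³. Subtract (−5x³)·D = 5x⁵ − 45x⁴ + 30x³. Remainder: 4x⁴ − 42x³ + 69x² + 45x − 50.
Step 4: lead(4x⁴ − 42x³ + 69x² + 45x − 50) ÷ lead(D) = 4x⁴ ÷ −x² = −4x². Subtract (−4x²)·D = 4x⁴ − 36x³ + 24x². Remainder: −6x³ + 45x² + 45x − 50.
Step 5: lead(−6x³ + 45x² + 45x − 50) ÷ lead(D) = −6x³ ÷ −x² = 6x. Subtract (6x)·D = −6x³ + 54x² − 36x. Remainder: −9x² + 81x − 50.
Step 6: lead(−9x² + 81x − 50) ÷ lead(D) = −9x² ÷ −x² = 9. Subtract (9)·D = −9x² + 81x − 54. Remainder: 4.

Q(x) = 2x⁵ + 7x⁴ − 5x³ − 4x² + 6x + 9; R(x) = 4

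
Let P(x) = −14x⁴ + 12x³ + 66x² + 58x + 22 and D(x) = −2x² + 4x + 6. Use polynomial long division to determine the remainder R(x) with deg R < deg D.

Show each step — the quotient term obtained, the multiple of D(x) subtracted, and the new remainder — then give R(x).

R(x) = −6x − 2

Step 1: lead(−14x⁴ + 12x³ + 66x² + 58x + 22) ÷ lead(D) = −14x⁴ ÷ −2x² = 7x². Subtract (7x²)·D = −14x⁴ + 28x³ + 42x². Remainder: −16x³ + 24x² + 58x + 22.
Step 2: lead(−16x³ + 24x² + 58x + 22) ÷ lead(D) = −16x³ ÷ −2x² = 8x. Subtract (8x)·D = −16x³ + 32x² + 48x. Remainder: −8x² + 10x + 22.
Step 3: lead(−8x² + 10x + 22) ÷ lead(D) = −8x² ÷ −2x² = 4. Subtract (4)·D = −8x² + 16x + 24. Remainder: −6x − 2.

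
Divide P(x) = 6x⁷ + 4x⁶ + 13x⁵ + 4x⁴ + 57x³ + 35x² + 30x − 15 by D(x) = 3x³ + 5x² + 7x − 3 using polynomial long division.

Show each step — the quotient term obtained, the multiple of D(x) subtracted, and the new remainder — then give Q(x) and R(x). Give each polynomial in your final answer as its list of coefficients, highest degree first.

Step 1: lead(6x⁷ + 4x⁶ + 13x⁵ + 4x⁴ + 57x³ + 35x² + 30x − 15) ÷ lead(D) = 6x⁷ ÷ 3x³ = 2x⁴. Subtract (2x⁴)·D = 6x⁷ + 10x⁶ + 14x⁵ − 6x⁴. Remainder: −6x⁶ − x⁵ + 10x⁴ + 57x³ + 35x² + 30x − 15.
Step 2: lead(−6x⁶ − x⁵ + 10x⁴ + 57x³ + 35x² + 30x − 15) ÷ lead(D) = −6x⁶ ÷ 3x³ = −2x³. Subtract (−2x³)·D = −6x⁶ − 10x⁵ − 14x⁴ + 6x³. Remainder: 9x⁵ + 24x⁴ + 51x³ + 35x² + 30x − 15.
Step 3: lead(9x⁵ + 24x⁴ + 51x³ + 35x² + 30x − 15) ÷ lead(D) = 9x⁵ ÷ 3x³ = 3x². Subtract (3x²)·D = 9x⁵ + 15x⁴ + 21x³ − 9x². Remainder: 9x⁴ + 30x³ + 44x² + 30x − 15.
Step 4: lead(9x⁴ + 30x³ + 44x² + 30x − 15) ÷ lead(D) = 9x⁴ ÷ 3x³ = 3x. Subtract (3x)·D = 9x⁴ + 15x³ + 21x² − 9x. Remainder: 15x³ + 23x² + 39x − 15.
Step 5: lead(15x³ + 23x² + 39x − 15) ÷ lead(D) = 15x³ ÷ 3x³ = 5. Subtract (5)·D = 15x³ + 25x² + 35x − 15. Remainder: −2x² + 4x.

Q = [2, -2, 3, 3, 5]; R = [-2, 4, 0]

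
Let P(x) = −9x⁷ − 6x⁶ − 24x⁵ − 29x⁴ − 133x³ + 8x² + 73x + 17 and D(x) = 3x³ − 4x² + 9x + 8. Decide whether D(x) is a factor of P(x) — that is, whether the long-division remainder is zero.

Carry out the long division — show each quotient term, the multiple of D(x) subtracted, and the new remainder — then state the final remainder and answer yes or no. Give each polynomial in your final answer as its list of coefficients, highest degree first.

Step 1: lead(−9x⁷ − 6x⁶ − 24x⁵ − 29x⁴ − 133x³ + 8x² + 73x + 17) ÷ lead(D) = −9x⁷ ÷ 3x³ = −3x⁴. Subtract (−3x⁴)·D = −9x⁷ + 12x⁶ − 27x⁵ − 24x⁴. Remainder: −18x⁶ + 3x⁵ − 5x⁴ − 133x³ + 8x² + 73x + 17.
Step 2: lead(−18x⁶ + 3x⁵ − 5x⁴ − 133x³ + 8x² + 73x + 17) ÷ lead(D) = −18x⁶ ÷ 3x³ = −6x³. Subtract (−6x³)·D = −18x⁶ + 24x⁵ − 54x⁴ − 48x³. Remainder: −21x⁵ + 49x⁴ − 85x³ + 8x² + 73x + 17.
Step 3: lead(−21x⁵ + 49x⁴ − 85x³ + 8x² + 73x + 17) ÷ lead(D) = −21x⁵ ÷ 3x³ = −7x². Subtract (−7x²)·D = −21x⁵ + 28x⁴ − 63x³ − 56x². Remainder: 21x⁴ − 22x³ + 64x² + 73x + 17.
Step 4: lead(21x⁴ − 22x³ + 64x² + 73x + 17) ÷ lead(D) = 21x⁴ ÷ 3x³ = 7x. Subtract (7x)·D = 21x⁴ − 28x³ + 63x² + 56x. Remainder: 6x³ + x² + 17x + 17.
Step 5: lead(6x³ + x² + 17x + 17) ÷ lead(D) = 6x³ ÷ 3x³ = 2. Subtract (2)·D = 6x³ − 8x² + 18x + 16. Remainder: 9x² − x + 1.

R = [9, -1, 1], so D(x) is not a factor of P(x). no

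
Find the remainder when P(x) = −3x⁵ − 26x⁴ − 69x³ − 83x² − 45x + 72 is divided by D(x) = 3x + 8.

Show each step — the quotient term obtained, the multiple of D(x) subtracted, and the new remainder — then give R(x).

Step 1: lead(−3x⁵ − 26x⁴ − 69x³ − 83x² − 45x + 72) ÷ lead(D) = −3x⁵ ÷ 3x = −x⁴. Subtract (−x⁴)·D = −3x⁵ − 8x⁴. Remainder: −18x⁴ − 69x³ − 83x² − 45x + 72.
Step 2: lead(−18x⁴ − 69x³ − 83x² − 45x + 72) ÷ lead(D) = −18x⁴ ÷ 3x = −6x³. Subtract (−6x³)·D = −18x⁴ − 48x³. Remainder: −21x³ − 83x² − 45x + 72.
Step 3: lead(−21x³ − 83x² − 45x + 72) ÷ lead(D) = −21x³ ÷ 3x = −7x². Subtract (−7x²)·D = −21x³ − 56x². Remainder: −27x² − 45x + 72.
Step 4: lead(−27x² − 45x + 72) ÷ lead(D) = −27x² ÷ 3x = −9x. Subtract (−9x)·D = −27x² − 72x. Remainder: 27x + 72.
Step 5: lead(27x + 72) ÷ lead(D) = 27x ÷ 3x = 9. Subtract (9)·D = 27x + 72. Remainder: 0.

R(x) = 0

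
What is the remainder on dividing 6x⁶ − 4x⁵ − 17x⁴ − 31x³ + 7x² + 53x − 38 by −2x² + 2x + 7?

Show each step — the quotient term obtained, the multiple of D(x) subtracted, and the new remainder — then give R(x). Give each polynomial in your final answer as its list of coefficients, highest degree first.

R = [-3]

Step 1: lead(6x⁶ − 4x⁵ − 17x⁴ − 31x³ + 7x² + 53x − 38) ÷ lead(D) = 6x⁶ ÷ −2x² = −3x⁴. Subtract (−3x⁴)·D = 6x⁶ − 6x⁵ − 21x⁴. Remainder: 2x⁵ + 4x⁴ − 31x³ + 7x² + 53x − 38.
Step 2: lead(2x⁵ + 4x⁴ − 31x³ + 7x² + 53x − 38) ÷ lead(D) = 2x⁵ ÷ −2x² = −x³. Subtract (−x³)·D = 2x⁵ − 2x⁴ − 7x³. Remainder: 6x⁴ − 24x³ + 7x² + 53x − 38.
Step 3: lead(6x⁴ − 24x³ + 7x² + 53x − 38) ÷ lead(D) = 6x⁴ ÷ −2x² = −3x². Subtract (−3x²)·D = 6x⁴ − 6x³ − 21x². Remainder: −18x³ + 28x² + 53x − 38.
Step 4: lead(−18x³ + 28x² + 53x − 38) ÷ lead(D) = −18x³ ÷ −2x² = 9x. Subtract (9x)·D = −18x³ + 18x² + 63x. Remainder: 10x² − 10x − 38.
Step 5: lead(10x² − 10x − 38) ÷ lead(D) = 10x² ÷ −2x² = −5. Subtract (−5)·D = 10x² − 10x − 35. Remainder: −3.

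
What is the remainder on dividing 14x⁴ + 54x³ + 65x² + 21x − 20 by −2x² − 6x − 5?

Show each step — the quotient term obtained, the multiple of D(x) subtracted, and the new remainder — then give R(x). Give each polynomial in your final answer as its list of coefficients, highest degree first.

Step 1: lead(14x⁴ + 54x³ + 65x² + 21x − 20) ÷ lead(D) = 14x⁴ ÷ −2x² = −7x². Subtract (−7x²)·D = 14x⁴ + 42x³ + 35x². Remainder: 12x³ + 30x² + 21x − 20.
Step 2: lead(12x³ + 30x² + 21x − 20) ÷ lead(D) = 12x³ ÷ −2x² = −6x. Subtract (−6x)·D = 12x³ + 36x² + 30x. Remainder: −6x² − 9x − 20.
Step 3: lead(−6x² − 9x − 20) ÷ lead(D) = −6x² ÷ −2x² = 3. Subtract (3)·D = −6x² − 18x − 15. Remainder: 9x − 5.

R = [9, -5]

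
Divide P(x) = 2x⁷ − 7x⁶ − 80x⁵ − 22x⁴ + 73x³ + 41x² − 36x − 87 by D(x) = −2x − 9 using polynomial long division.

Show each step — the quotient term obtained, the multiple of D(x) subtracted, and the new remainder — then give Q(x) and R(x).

Q(x) = −x⁶ + 8x⁵ + 4x⁴ − 7x³ − 5x² + 2x + 9; R(x) = −6

Step 1: lead(2x⁷ − 7x⁶ − 80x⁵ − 22x⁴ + 73x³ + 41x² − 36x − 87) ÷ lead(D) = 2x⁷ ÷ −2x = −x⁶. Subtract (−x⁶)·D = 2x⁷ + 9x⁶. Remainder: −16x⁶ − 80x⁵ − 22x⁴ + 73x³ + 41x² − 36x − 87.
Step 2: lead(−16x⁶ − 80x⁵ − 22x⁴ + 73x³ + 41x² − 36x − 87) ÷ lead(D) = −16x⁶ ÷ −2x = 8x⁵. Subtract (8x⁵)·D = −16x⁶ − 72x⁵. Remainder: −8x⁵ − 22x⁴ + 73x³ + 41x² − 36x − 87.
Step 3: lead(−8x⁵ − 22x⁴ + 73x³ + 41x² − 36x − 87) ÷ lead(D) = −8x⁵ ÷ −2x = 4x⁴. Subtract (4x⁴)·D = −8x⁵ − 36x⁴. Remainder: 14x⁴ + 73x³ + 41x² − 36x − 87.
Step 4: lead(14x⁴ + 73x³ + 41x² − 36x − 87) ÷ lead(D) = 14x⁴ ÷ −2x = −7x³. Subtract (−7x³)·D = 14x⁴ + 63x³. Remainder: 10x³ + 41x² − 36x − 87.
Step 5: lead(10x³ + 41x² − 36x − 87) ÷ lead(D) = 10x³ ÷ −2x = −5x². Subtract (−5x²)·D = 10x³ + 45x². Remainder: −4x² − 36x − 87.
Step 6: lead(−4x² − 36x − 87) ÷ lead(D) = −4x² ÷ −2x = 2x. Subtract (2x)·D = −4x² − 18x. Remainder: −18x − 87.
Step 7: lead(−18x − 87) ÷ lead(D) = −18x ÷ −2x = 9. Subtract (9)·D = −18x − 81. Remainder: −6.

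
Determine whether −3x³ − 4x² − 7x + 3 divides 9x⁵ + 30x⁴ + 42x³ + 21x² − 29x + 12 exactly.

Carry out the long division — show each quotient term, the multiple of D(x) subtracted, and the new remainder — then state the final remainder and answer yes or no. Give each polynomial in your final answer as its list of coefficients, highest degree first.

R = [-8, -4, 9], so D(x) is not a factor of P(x). no

Step 1: lead(9x⁵ + 30x⁴ + 42x³ + 21x² − 29x + 12) ÷ lead(D) = 9x⁵ ÷ −3x³ = −3x². Subtract (−3x²)·D = 9x⁵ + 12x⁴ + 21x³ − 9x². Remainder: 18x⁴ + 21x³ + 30x² − 29x + 12.
Step 2: lead(18x⁴ + 21x³ + 30x² − 29x + 12) ÷ lead(D) = 18x⁴ ÷ −3x³ = −6x. Subtract (−6x)·D = 18x⁴ + 24x³ + 42x² − 18x. Remainder: −3x³ − 12x² − 11x + 12.
Step 3: lead(−3x³ − 12x² − 11x + 12) ÷ lead(D) = −3x³ ÷ −3x³ = 1. Subtract (1)·D = −3x³ − 4x² − 7x + 3. Remainder: −8x² − 4x + 9.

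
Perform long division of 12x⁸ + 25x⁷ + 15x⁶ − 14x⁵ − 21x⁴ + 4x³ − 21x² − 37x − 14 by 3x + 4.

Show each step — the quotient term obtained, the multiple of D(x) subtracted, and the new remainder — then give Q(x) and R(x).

Step 1: lead(12x⁸ + 25x⁷ + 15x⁶ − 14x⁵ − 21x⁴ + 4x³ − 21x² − 37x − 14) ÷ lead(D) = 12x⁸ ÷ 3x = 4x⁷. Subtract (4x⁷)·D = 12x⁸ + 16x⁷. Remainder: 9x⁷ + 15x⁶ − 14x⁵ − 21x⁴ + 4x³ − 21x² − 37x − 14.
Step 2: lead(9x⁷ + 15x⁶ − 14x⁵ − 21x⁴ + 4x³ − 21x² − 37x − 14) ÷ lead(D) = 9x⁷ ÷ 3x = 3x⁶. Subtract (3x⁶)·D = 9x⁷ + 12x⁶. Remainder: 3x⁶ − 14x⁵ − 21x⁴ + 4x³ − 21x² − 37x − 14.
Step 3: lead(3x⁶ − 14x⁵ − 21x⁴ + 4x³ − 21x² − 37x − 14) ÷ lead(D) = 3x⁶ ÷ 3x = x⁵. Subtract (x⁵)·D = 3x⁶ + 4x⁵. Remainder: −18x⁵ − 21x⁴ + 4x³ − 21x² − 37x − 14.
Step 4: lead(−18x⁵ − 21x⁴ + 4x³ − 21x² − 37x − 14) ÷ lead(D) = −18x⁵ ÷ 3x = −6x⁴. Subtract (−6x⁴)·D = −18x⁵ − 24x⁴. Remainder: 3x⁴ + 4x³ − 21x² − 37x − 14.
Step 5: lead(3x⁴ + 4x³ − 21x² − 37x − 14) ÷ lead(D) = 3x⁴ ÷ 3x = x³. Subtract (x³)·D = 3x⁴ + 4x³. Remainder: −21x² − 37x − 14.
Step 6: lead(−21x² − 37x − 14) ÷ lead(D) = −21x² ÷ 3x = −7x. Subtract (−7x)·D = −21x² − 28x. Remainder: −9x − 14.
Step 7: lead(−9x − 14) ÷ lead(D) = −9x ÷ 3x = −3. Subtract (−3)·D = −9x − 12. Remainder: −2.

Q(x) = 4x⁷ + 3x⁶ + x⁵ − 6x⁴ + x³ − 7x − 3; R(x) = −2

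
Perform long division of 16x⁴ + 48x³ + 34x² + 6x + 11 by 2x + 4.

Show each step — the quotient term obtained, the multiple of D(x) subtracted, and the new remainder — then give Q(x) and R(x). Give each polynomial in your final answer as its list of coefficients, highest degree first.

Q = [8, 8, 1, 1]; R = [7]

Step 1: lead(16x⁴ + 48x³ + 34x² + 6x + 11) ÷ lead(D) = 16x⁴ ÷ 2x = 8x³. Subtract (8x³)·D = 16x⁴ + 32x³. Remainder: 16x³ + 34x² + 6x + 11.
Step 2: lead(16x³ + 34x² + 6x + 11) ÷ lead(D) = 16x³ ÷ 2x = 8x². Subtract (8x²)·D = 16x³ + 32x². Remainder: 2x² + 6x + 11.
Step 3: lead(2x² + 6x + 11) ÷ lead(D) = 2x² ÷ 2x = x. Subtract (x)·D = 2x² + 4x. Remainder: 2x + 11.
Step 4: lead(2x + 11) ÷ lead(D) = 2x ÷ 2x = 1. Subtract (1)·D = 2x + 4. Remainder: 7.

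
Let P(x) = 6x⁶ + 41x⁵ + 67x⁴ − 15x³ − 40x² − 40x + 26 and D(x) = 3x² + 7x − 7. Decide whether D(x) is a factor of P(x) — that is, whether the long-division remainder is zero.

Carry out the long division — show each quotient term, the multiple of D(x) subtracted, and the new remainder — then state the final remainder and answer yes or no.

Step 1: lead(6x⁶ + 41x⁵ + 67x⁴ − 15x³ − 40x² − 40x + 26) ÷ lead(D) = 6x⁶ ÷ 3x² = 2x⁴. Subtract (2x⁴)·D = 6x⁶ + 14x⁵ − 14x⁴. Remainder: 27x⁵ + 81x⁴ − 15x³ − 40x² − 40x + 26.
Step 2: lead(27x⁵ + 81x⁴ − 15x³ − 40x² − 40x + 26) ÷ lead(D) = 27x⁵ ÷ 3x² = 9x³. Subtract (9x³)·D = 27x⁵ + 63x⁴ − 63x³. Remainder: 18x⁴ + 48x³ − 40x² − 40x + 26.
Step 3: lead(18x⁴ + 48x³ − 40x² − 40x + 26) ÷ lead(D) = 18x⁴ ÷ 3x² = 6x². Subtract (6x²)·D = 18x⁴ + 42x³ − 42x². Remainder: 6x³ + 2x² − 40x + 26.
Step 4: lead(6x³ + 2x² − 40x + 26) ÷ lead(D) = 6x³ ÷ 3x² = 2x. Subtract (2x)·D = 6x³ + 14x² − 14x. Remainder: −12x² − 26x + 26.
Step 5: lead(−12x² − 26x + 26) ÷ lead(D) = −12x² ÷ 3x² = −4. Subtract (−4)·D = −12x² − 28x + 28. Remainder: 2x − 2.

R(x) = 2x − 2, so D(x) is not a factor of P(x). no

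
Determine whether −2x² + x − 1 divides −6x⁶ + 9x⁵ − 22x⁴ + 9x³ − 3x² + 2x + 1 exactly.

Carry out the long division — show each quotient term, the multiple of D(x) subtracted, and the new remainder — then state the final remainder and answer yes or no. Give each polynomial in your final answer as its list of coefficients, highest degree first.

Step 1: lead(−6x⁶ + 9x⁵ − 22x⁴ + 9x³ − 3x² + 2x + 1) ÷ lead(D) = −6x⁶ ÷ −2x² = 3x⁴. Subtract (3x⁴)·D = −6x⁶ + 3x⁵ − 3x⁴. Remainder: 6x⁵ − 19x⁴ + 9x³ − 3x² + 2x + 1.
Step 2: lead(6x⁵ − 19x⁴ + 9x³ − 3x² + 2x + 1) ÷ lead(D) = 6x⁵ ÷ −2x² = −3x³. Subtract (−3x³)·D = 6x⁵ − 3x⁴ + 3x³. Remainder: −16x⁴ + 6x³ − 3x² + 2x + 1.
Step 3: lead(−16x⁴ + 6x³ − 3x² + 2x + 1) ÷ lead(D) = −16x⁴ ÷ −2x² = 8x². Subtract (8x²)·D = −16x⁴ + 8x³ − 8x². Remainder: −2x³ + 5x² + 2x + 1.
Step 4: lead(−2x³ + 5x² + 2x + 1) ÷ lead(D) = −2x³ ÷ −2x² = x. Subtract (x)·D = −2x³ + x² − x. Remainder: 4x² + 3x + 1.
Step 5: lead(4x² + 3x + 1) ÷ lead(D) = 4x² ÷ −2x² = −2. Subtract (−2)·D = 4x² − 2x + 2. Remainder: 5x − 1.

R = [5, -1], so D(x) is not a factor of P(x). no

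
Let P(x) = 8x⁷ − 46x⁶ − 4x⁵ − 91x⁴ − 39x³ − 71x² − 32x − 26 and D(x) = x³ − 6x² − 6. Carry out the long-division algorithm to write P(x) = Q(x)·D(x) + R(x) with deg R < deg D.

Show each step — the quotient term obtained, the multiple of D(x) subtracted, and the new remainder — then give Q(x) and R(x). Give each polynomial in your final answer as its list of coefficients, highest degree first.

Step 1: lead(8x⁷ − 46x⁶ − 4x⁵ − 91x⁴ − 39x³ − 71x² − 32x − 26) ÷ lead(D) = 8x⁷ ÷ x³ = 8x⁴. Subtract (8x⁴)·D = 8x⁷ − 48x⁶ − 48x⁴. Remainder: 2x⁶ − 4x⁵ − 43x⁴ − 39x³ − 71x² − 32x − 26.
Step 2: lead(2x⁶ − 4x⁵ − 43x⁴ − 39x³ − 71x² − 32x − 26) ÷ lead(D) = 2x⁶ ÷ x³ = 2x³. Subtract (2x³)·D = 2x⁶ − 12x⁵ − 12x³. Remainder: 8x⁵ − 43x⁴ − 27x³ − 71x² − 32x − 26.
Step 3: lead(8x⁵ − 43x⁴ − 27x³ − 71x² − 32x − 26) ÷ lead(D) = 8x⁵ ÷ x³ = 8x². Subtract (8x²)·D = 8x⁵ − 48x⁴ − 48x². Remainder: 5x⁴ − 27x³ − 23x² − 32x − 26.
Step 4: lead(5x⁴ − 27x³ − 23x² − 32x − 26) ÷ lead(D) = 5x⁴ ÷ x³ = 5x. Subtract (5x)·D = 5x⁴ − 30x³ − 30x. Remainder: 3x³ − 23x² − 2x − 26.
Step 5: lead(3x³ − 23x² − 2x − 26) ÷ lead(D) = 3x³ ÷ x³ = 3. Subtract (3)·D = 3x³ − 18x² − 18. Remainder: −5x² − 2x − 8.

Q = [8, 2, 8, 5, 3]; R = [-5, -2, -8]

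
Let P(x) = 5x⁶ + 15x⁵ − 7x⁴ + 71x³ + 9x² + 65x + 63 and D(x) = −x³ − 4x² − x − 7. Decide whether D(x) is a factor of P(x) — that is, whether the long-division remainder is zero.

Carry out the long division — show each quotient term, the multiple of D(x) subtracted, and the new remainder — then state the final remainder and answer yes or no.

R(x) = 0, so D(x) is a factor of P(x). yes

Step 1: lead(5x⁶ + 15x⁵ − 7x⁴ + 71x³ + 9x² + 65x + 63) ÷ lead(D) = 5x⁶ ÷ −x³ = −5x³. Subtract (−5x³)·D = 5x⁶ + 20x⁵ + 5x⁴ + 35x³. Remainder: −5x⁵ − 12x⁴ + 36x³ + 9x² + 65x + 63.
Step 2: lead(−5x⁵ − 12x⁴ + 36x³ + 9x² + 65x + 63) ÷ lead(D) = −5x⁵ ÷ −x³ = 5x². Subtract (5x²)·D = −5x⁵ − 20x⁴ − 5x³ − 35x². Remainder: 8x⁴ + 41x³ + 44x² + 65x + 63.
Step 3: lead(8x⁴ + 41x³ + 44x² + 65x + 63) ÷ lead(D) = 8x⁴ ÷ −x³ = −8x. Subtract (−8x)·D = 8x⁴ + 32x³ + 8x² + 56x. Remainder: 9x³ + 36x² + 9x + 63.
Step 4: lead(9x³ + 36x² + 9x + 63) ÷ lead(D) = 9x³ ÷ −x³ = −9. Subtract (−9)·D = 9x³ + 36x² + 9x + 63. Remainder: 0.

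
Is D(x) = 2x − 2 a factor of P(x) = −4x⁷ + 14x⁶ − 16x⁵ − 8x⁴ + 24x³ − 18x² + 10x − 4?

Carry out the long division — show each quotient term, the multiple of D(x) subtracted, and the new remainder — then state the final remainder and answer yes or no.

R(x) = −2, so D(x) is not a factor of P(x). no

Step 1: lead(−4x⁷ + 14x⁶ − 16x⁵ − 8x⁴ + 24x³ − 18x² + 10x − 4) ÷ lead(D) = −4x⁷ ÷ 2x = −2x⁶. Subtract (−2x⁶)·D = −4x⁷ + 4x⁶. Remainder: 10x⁶ − 16x⁵ − 8x⁴ + 24x³ − 18x² + 10x − 4.
Step 2: lead(10x⁶ − 16x⁵ − 8x⁴ + 24x³ − 18x² + 10x − 4) ÷ lead(D) = 10x⁶ ÷ 2x = 5x⁵. Subtract (5x⁵)·D = 10x⁶ − 10x⁵. Remainder: −6x⁵ − 8x⁴ + 24x³ − 18x² + 10x − 4.
Step 3: lead(−6x⁵ − 8x⁴ + 24x³ − 18x² + 10x − 4) ÷ lead(D) = −6x⁵ ÷ 2x = −3x⁴. Subtract (−3x⁴)·D = −6x⁵ + 6x⁴. Remainder: −14x⁴ + 24x³ − 18x² + 10x − 4.
Step 4: lead(−14x⁴ + 24x³ − 18x² + 10x − 4) ÷ lead(D) = −14x⁴ ÷ 2x = −7x³. Subtract (−7x³)·D = −14x⁴ + 14x³. Remainder: 10x³ − 18x² + 10x − 4.
Step 5: lead(10x³ − 18x² + 10x − 4) ÷ lead(D) = 10x³ ÷ 2x = 5x². Subtract (5x²)·D = 10x³ − 10x². Remainder: −8x² + 10x − 4.
Step 6: lead(−8x² + 10x − 4) ÷ lead(D) = −8x² ÷ 2x = −4x. Subtract (−4x)·D = −8x² + 8x. Remainder: 2x − 4.
Step 7: lead(2x − 4) ÷ lead(D) = 2x ÷ 2x = 1. Subtract (1)·D = 2x − 2. Remainder: −2.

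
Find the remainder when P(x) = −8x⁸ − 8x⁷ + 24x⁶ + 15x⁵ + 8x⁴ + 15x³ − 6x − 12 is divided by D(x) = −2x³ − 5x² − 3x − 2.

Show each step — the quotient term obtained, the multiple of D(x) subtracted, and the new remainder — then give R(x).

Step 1: lead(−8x⁸ − 8x⁷ + 24x⁶ + 15x⁵ + 8x⁴ + 15x³ − 6x − 12) ÷ lead(D) = −8x⁸ ÷ −2x³ = 4x⁵. Subtract (4x⁵)·D = −8x⁸ − 20x⁷ − 12x⁶ − 8x⁵. Remainder: 12x⁷ + 36x⁶ + 23x⁵ + 8x⁴ + 15x³ − 6x − 12.
Step 2: lead(12x⁷ + 36x⁶ + 23x⁵ + 8x⁴ + 15x³ − 6x − 12) ÷ lead(D) = 12x⁷ ÷ −2x³ = −6x⁴. Subtract (−6x⁴)·D = 12x⁷ + 30x⁶ + 18x⁵ + 12x⁴. Remainder: 6x⁶ + 5x⁵ − 4x⁴ + 15x³ − 6x − 12.
Step 3: lead(6x⁶ + 5x⁵ − 4x⁴ + 15x³ − 6x − 12) ÷ lead(D) = 6x⁶ ÷ −2x³ = −3x³. Subtract (−3x³)·D = 6x⁶ + 15x⁵ + 9x⁴ + 6x³. Remainder: −10x⁵ − 13x⁴ + 9x³ − 6x − 12.
Step 4: lead(−10x⁵ − 13x⁴ + 9x³ − 6x − 12) ÷ lead(D) = −10x⁵ ÷ −2x³ = 5x². Subtract (5x²)·D = −10x⁵ − 25x⁴ − 15x³ − 10x². Remainder: 12x⁴ + 24x³ + 10x² − 6x − 12.
Step 5: lead(12x⁴ + 24x³ + 10x² − 6x − 12) ÷ lead(D) = 12x⁴ ÷ −2x³ = −6x. Subtract (−6x)·D = 12x⁴ + 30x³ + 18x² + 12x. Remainder: −6x³ − 8x² − 18x − 12.
Step 6: lead(−6x³ − 8x² − 18x − 12) ÷ lead(D) = −6x³ ÷ −2x³ = 3. Subtract (3)·D = −6x³ − 15x² − 9x − 6. Remainder: 7x² − 9x − 6.

R(x) = 7x² − 9x − 6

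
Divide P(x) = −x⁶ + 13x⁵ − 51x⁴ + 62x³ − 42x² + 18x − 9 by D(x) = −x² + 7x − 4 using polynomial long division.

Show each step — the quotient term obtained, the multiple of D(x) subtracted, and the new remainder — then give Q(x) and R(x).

Q(x) = x⁴ − 6x³ + 5x² − 3x + 1; R(x) = −x − 5

Step 1: lead(−x⁶ + 13x⁵ − 51x⁴ + 62x³ − 42x² + 18x − 9) ÷ lead(D) = −x⁶ ÷ −x² = x⁴. Subtract (x⁴)·D = −x⁶ + 7x⁵ − 4x⁴. Remainder: 6x⁵ − 47x⁴ + 62x³ − 42x² + 18x − 9.
Step 2: lead(6x⁵ − 47x⁴ + 62x³ − 42x² + 18x − 9) ÷ lead(D) = 6x⁵ ÷ −x² = −6x³. Subtract (−6x³)·D = 6x⁵ − 42x⁴ + 24x³. Remainder: −5x⁴ + 38x³ − 42x² + 18x − 9.
Step 3: lead(−5x⁴ + 38x³ − 42x² + 18x − 9) ÷ lead(D) = −5x⁴ ÷ −x² = 5x². Subtract (5x²)·D = −5x⁴ + 35x³ − 20x². Remainder: 3x³ − 22x² + 18x − 9.
Step 4: lead(3x³ − 22x² + 18x − 9) ÷ lead(D) = 3x³ ÷ −x² = −3x. Subtract (−3x)·D = 3x³ − 21x² + 12x. Remainder: −x² + 6x − 9.
Step 5: lead(−x² + 6x − 9) ÷ lead(D) = −x² ÷ −x² = 1. Subtract (1)·D = −x² + 7x − 4. Remainder: −x − 5.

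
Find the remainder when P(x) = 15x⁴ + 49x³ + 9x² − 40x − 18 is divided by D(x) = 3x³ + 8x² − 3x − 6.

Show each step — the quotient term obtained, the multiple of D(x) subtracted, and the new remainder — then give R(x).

R(x) = −x

Step 1: lead(15x⁴ + 49x³ + 9x² − 40x − 18) ÷ lead(D) = 15x⁴ ÷ 3x³ = 5x. Subtract (5x)·D = 15x⁴ + 40x³ − 15x² − 30x. Remainder: 9x³ + 24x² − 10x − 18.
Step 2: lead(9x³ + 24x² − 10x − 18) ÷ lead(D) = 9x³ ÷ 3x³ = 3. Subtract (3)·D = 9x³ + 24x² − 9x − 18. Remainder: −x.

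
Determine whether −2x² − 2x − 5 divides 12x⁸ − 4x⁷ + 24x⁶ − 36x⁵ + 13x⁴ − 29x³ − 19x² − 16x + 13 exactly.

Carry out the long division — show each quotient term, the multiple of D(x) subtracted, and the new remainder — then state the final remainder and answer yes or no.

R(x) = 3, so D(x) is not a factor of P(x). no

Step 1: lead(12x⁸ − 4x⁷ + 24x⁶ − 36x⁵ + 13x⁴ − 29x³ − 19x² − 16x + 13) ÷ lead(D) = 12x⁸ ÷ −2x² = −6x⁶. Subtract (−6x⁶)·D = 12x⁸ + 12x⁷ + 30x⁶. Remainder: −16x⁷ − 6x⁶ − 36x⁵ + 13x⁴ − 29x³ − 19x² − 16x + 13.
Step 2: lead(−16x⁷ − 6x⁶ − 36x⁵ + 13x⁴ − 29x³ − 19x² − 16x + 13) ÷ lead(D) = −16x⁷ ÷ −2x² = 8x⁵. Subtract (8x⁵)·D = −16x⁷ − 16x⁶ − 40x⁵. Remainder: 10x⁶ + 4x⁵ + 13x⁴ − 29x³ − 19x² − 16x + 13.
Step 3: lead(10x⁶ + 4x⁵ + 13x⁴ − 29x³ − 19x² − 16x + 13) ÷ lead(D) = 10x⁶ ÷ −2x² = −5x⁴. Subtract (−5x⁴)·D = 10x⁶ + 10x⁵ + 25x⁴. Remainder: −6x⁵ − 12x⁴ − 29x³ − 19x² − 16x + 13.
Step 4: lead(−6x⁵ − 12x⁴ − 29x³ − 19x² − 16x + 13) ÷ lead(D) = −6x⁵ ÷ −2x² = 3x³. Subtract (3x³)·D = −6x⁵ − 6x⁴ − 15x³. Remainder: −6x⁴ − 14x³ − 19x² − 16x + 13.
Step 5: lead(−6x⁴ − 14x³ − 19x² − 16x + 13) ÷ lead(D) = −6x⁴ ÷ −2x² = 3x². Subtract (3x²)·D = −6x⁴ − 6x³ − 15x². Remainder: −8x³ − 4x² − 16x + 13.
Step 6: lead(−8x³ − 4x² − 16x + 13) ÷ lead(D) = −8x³ ÷ −2x² = 4x. Subtract (4x)·D = −8x³ − 8x² − 20x. Remainder: 4x² + 4x + 13.
Step 7: lead(4x² + 4x + 13) ÷ lead(D) = 4x² ÷ −2x² = −2. Subtract (−2)·D = 4x² + 4x + 10. Remainder: 3.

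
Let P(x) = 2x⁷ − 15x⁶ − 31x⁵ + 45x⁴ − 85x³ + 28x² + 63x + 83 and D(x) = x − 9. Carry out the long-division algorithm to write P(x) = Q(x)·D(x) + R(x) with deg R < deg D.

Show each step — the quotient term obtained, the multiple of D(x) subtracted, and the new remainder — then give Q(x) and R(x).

Q(x) = 2x⁶ + 3x⁵ − 4x⁴ + 9x³ − 4x² − 8x − 9; R(x) = 2

Step 1: lead(2x⁷ − 15x⁶ − 31x⁵ + 45x⁴ − 85x³ + 28x² + 63x + 83) ÷ lead(D) = 2x⁷ ÷ x = 2x⁶. Subtract (2x⁶)·D = 2x⁷ − 18x⁶. Remainder: 3x⁶ − 31x⁵ + 45x⁴ − 85x³ + 28x² + 63x + 83.
Step 2: lead(3x⁶ − 31x⁵ + 45x⁴ − 85x³ + 28x² + 63x + 83) ÷ lead(D) = 3x⁶ ÷ x = 3x⁵. Subtract (3x⁵)·D = 3x⁶ − 27x⁵. Remainder: −4x⁵ + 45x⁴ − 85x³ + 28x² + 63x + 83.
Step 3: lead(−4x⁵ + 45x⁴ − 85x³ + 28x² + 63x + 83) ÷ lead(D) = −4x⁵ ÷ x = −4x⁴. Subtract (−4x⁴)·D = −4x⁵ + 36x⁴. Remainder: 9x⁴ − 85x³ + 28x² + 63x + 83.
Step 4: lead(9x⁴ − 85x³ + 28x² + 63x + 83) ÷ lead(D) = 9x⁴ ÷ x = 9x³. Subtract (9x³)·D = 9x⁴ − 81x³. Remainder: −4x³ + 28x² + 63x + 83.
Step 5: lead(−4x³ + 28x² + 63x + 83) ÷ lead(D) = −4x³ ÷ x = −4x². Subtract (−4x²)·D = −4x³ + 36x². Remainder: −8x² + 63x + 83.
Step 6: lead(−8x² + 63x + 83) ÷ lead(D) = −8x² ÷ x = −8x. Subtract (−8x)·D = −8x² + 72x. Remainder: −9x + 83.
Step 7: lead(−9x + 83) ÷ lead(D) = −9x ÷ x = −9. Subtract (−9)·D = −9x + 81. Remainder: 2.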